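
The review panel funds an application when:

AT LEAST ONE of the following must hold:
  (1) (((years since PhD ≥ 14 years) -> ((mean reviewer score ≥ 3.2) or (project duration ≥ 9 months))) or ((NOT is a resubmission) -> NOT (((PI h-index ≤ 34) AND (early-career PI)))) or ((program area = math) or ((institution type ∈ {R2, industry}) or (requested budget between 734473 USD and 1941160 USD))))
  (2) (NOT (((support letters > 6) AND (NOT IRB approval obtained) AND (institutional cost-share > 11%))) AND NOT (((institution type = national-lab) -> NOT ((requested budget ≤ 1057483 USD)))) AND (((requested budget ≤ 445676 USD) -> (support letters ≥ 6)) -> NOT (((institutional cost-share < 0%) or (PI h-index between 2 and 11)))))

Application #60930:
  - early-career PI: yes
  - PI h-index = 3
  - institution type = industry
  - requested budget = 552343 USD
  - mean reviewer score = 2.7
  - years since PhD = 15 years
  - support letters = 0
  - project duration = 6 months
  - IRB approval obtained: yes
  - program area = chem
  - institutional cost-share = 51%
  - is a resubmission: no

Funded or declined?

Funded

Atomic conditions:
  years since PhD ≥ 14 years: 15 ≥ 14 is true
  mean reviewer score ≥ 3.2: 2.7 ≥ 3.2 is false
  project duration ≥ 9 months: 6 ≥ 9 is false
  NOT is a resubmission: no → true
  PI h-index ≤ 34: 3 ≤ 34 is true
  early-career PI: yes → true
  program area = math: chem == math is false
  institution type ∈ {R2, industry}: industry is in the set → true
  requested budget between 734473 USD and 1941160 USD: 552343 in [734473, 1941160] is false
  support letters > 6: 0 > 6 is false
  NOT IRB approval obtained: yes → false
  institutional cost-share > 11%: 51 > 11 is true
  institution type = national-lab: industry == national-lab is false
  requested budget ≤ 1057483 USD: 552343 ≤ 1057483 is true
  requested budget ≤ 445676 USD: 552343 ≤ 445676 is false
  support letters ≥ 6: 0 ≥ 6 is false
  institutional cost-share < 0%: 51 < 0 is false
  PI h-index between 2 and 11: 3 in [2, 11] is true
Combine:
[1.1.2] false OR false = false
[1.1] true → false = false
[1.2.2.1] true AND true = true
[1.2.2] NOT true = false
[1.2] true → false = false
[1.3.2] true OR false = true
[1.3] false OR true = true
[1] false OR false OR true = true
[2.1.1] false AND false AND true = false
[2.1] NOT false = true
[2.2.1.2] NOT true = false
[2.2.1] false → false (antecedent false ⇒ implication holds) = true
[2.2] NOT true = false
[2.3.1] false → false (antecedent false ⇒ implication holds) = true
[2.3.2.1] false OR true = true
[2.3.2] NOT true = false
[2.3] true → false = false
[2] true AND false AND false = false
[root] true OR false = true
Overall: true → funded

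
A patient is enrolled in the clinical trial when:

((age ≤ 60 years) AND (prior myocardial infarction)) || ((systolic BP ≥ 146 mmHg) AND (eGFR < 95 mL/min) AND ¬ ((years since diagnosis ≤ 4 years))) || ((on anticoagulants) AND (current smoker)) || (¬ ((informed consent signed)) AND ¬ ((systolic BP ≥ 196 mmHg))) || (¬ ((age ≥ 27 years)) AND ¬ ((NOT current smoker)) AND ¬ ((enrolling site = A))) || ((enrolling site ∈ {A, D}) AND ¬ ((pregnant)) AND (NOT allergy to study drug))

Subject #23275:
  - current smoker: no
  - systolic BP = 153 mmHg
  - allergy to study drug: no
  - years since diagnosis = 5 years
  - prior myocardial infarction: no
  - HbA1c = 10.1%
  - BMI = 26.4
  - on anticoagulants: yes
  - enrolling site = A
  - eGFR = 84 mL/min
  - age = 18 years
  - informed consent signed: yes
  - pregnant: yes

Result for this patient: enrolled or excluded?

Atomic conditions:
  age ≤ 60 years: 18 ≤ 60 is true
  prior myocardial infarction: no → false
  systolic BP ≥ 146 mmHg: 153 ≥ 146 is true
  eGFR < 95 mL/min: 84 < 95 is true
  years since diagnosis ≤ 4 years: 5 ≤ 4 is false
  on anticoagulants: yes → true
  current smoker: no → false
  informed consent signed: yes → true
  systolic BP ≥ 196 mmHg: 153 ≥ 196 is false
  age ≥ 27 years: 18 ≥ 27 is false
  NOT current smoker: no → true
  enrolling site = A: A == A is true
  enrolling site ∈ {A, D}: A is in the set → true
  pregnant: yes → true
  NOT allergy to study drug: no → true
Combine:
[1] true AND false = false
[2.3] NOT false = true
[2] true AND true AND true = true
[3] true AND false = false
[4.1] NOT true = false
[4.2] NOT false = true
[4] false AND true = false
[5.1] NOT false = true
[5.2] NOT true = false
[5.3] NOT true = false
[5] true AND false AND false = false
[6.2] NOT true = false
[6] true AND false AND true = false
[root] false OR true OR false OR false OR false OR false = true
Overall: true → enrolled

Enrolled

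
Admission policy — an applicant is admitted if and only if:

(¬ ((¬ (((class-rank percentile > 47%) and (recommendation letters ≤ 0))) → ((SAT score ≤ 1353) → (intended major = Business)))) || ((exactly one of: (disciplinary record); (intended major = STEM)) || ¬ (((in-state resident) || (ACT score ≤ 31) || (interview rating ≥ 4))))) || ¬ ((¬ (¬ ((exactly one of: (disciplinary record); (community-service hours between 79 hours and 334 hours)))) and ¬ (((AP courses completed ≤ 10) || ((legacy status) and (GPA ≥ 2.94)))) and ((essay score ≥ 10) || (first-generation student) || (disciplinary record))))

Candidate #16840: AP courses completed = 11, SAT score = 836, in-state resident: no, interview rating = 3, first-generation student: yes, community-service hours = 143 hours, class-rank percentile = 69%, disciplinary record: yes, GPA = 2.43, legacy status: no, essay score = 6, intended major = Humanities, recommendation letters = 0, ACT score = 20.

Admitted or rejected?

Admitted

Atomic conditions:
  class-rank percentile > 47%: 69 > 47 is true
  recommendation letters ≤ 0: 0 ≤ 0 is true
  SAT score ≤ 1353: 836 ≤ 1353 is true
  intended major = Business: Humanities == Business is false
  disciplinary record: yes → true
  intended major = STEM: Humanities == STEM is false
  in-state resident: no → false
  ACT score ≤ 31: 20 ≤ 31 is true
  interview rating ≥ 4: 3 ≥ 4 is false
  community-service hours between 79 hours and 334 hours: 143 in [79, 334] is true
  AP courses completed ≤ 10: 11 ≤ 10 is false
  legacy status: no → false
  GPA ≥ 2.94: 2.43 ≥ 2.94 is false
  essay score ≥ 10: 6 ≥ 10 is false
  first-generation student: yes → true
Combine:
[1.1.1.1.1] true AND true = true
[1.1.1.1] NOT true = false
[1.1.1.2] true → false = false
[1.1.1] false → false (antecedent false ⇒ implication holds) = true
[1.1] NOT true = false
[1.2.1] exactly-one(true, false) = true
[1.2.2.1] false OR true OR false = true
[1.2.2] NOT true = false
[1.2] true OR false = true
[1] false OR true = true
[2.1.1.1.1] exactly-one(true, true) = false
[2.1.1.1] NOT false = true
[2.1.1] NOT true = false
[2.1.2.1.2] false AND false = false
[2.1.2.1] false OR false = false
[2.1.2] NOT false = true
[2.1.3] false OR true OR true = true
[2.1] false AND true AND true = false
[2] NOT false = true
[root] true OR true = true
Overall: true → admitted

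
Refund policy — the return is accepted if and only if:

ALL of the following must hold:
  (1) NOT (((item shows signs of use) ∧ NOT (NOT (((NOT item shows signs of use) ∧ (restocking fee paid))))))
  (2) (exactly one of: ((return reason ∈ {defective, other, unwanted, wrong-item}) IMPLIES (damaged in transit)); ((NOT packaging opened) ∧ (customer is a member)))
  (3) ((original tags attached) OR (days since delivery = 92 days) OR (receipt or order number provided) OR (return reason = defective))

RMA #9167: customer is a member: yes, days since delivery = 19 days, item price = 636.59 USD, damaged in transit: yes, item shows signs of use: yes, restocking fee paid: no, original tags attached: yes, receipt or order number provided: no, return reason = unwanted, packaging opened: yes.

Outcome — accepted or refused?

Atomic conditions:
  item shows signs of use: yes → true
  NOT item shows signs of use: yes → false
  restocking fee paid: no → false
  return reason ∈ {defective, other, unwanted, wrong-item}: unwanted is in the set → true
  damaged in transit: yes → true
  NOT packaging opened: yes → false
  customer is a member: yes → true
  original tags attached: yes → true
  days since delivery = 92 days: 19 == 92 is false
  receipt or order number provided: no → false
  return reason = defective: unwanted == defective is false
Combine:
[1.1.2.1.1] false AND false = false
[1.1.2.1] NOT false = true
[1.1.2] NOT true = false
[1.1] true AND false = false
[1] NOT false = true
[2.1] true → true = true
[2.2] false AND true = false
[2] exactly-one(true, false) = true
[3] true OR false OR false OR false = true
[root] true AND true AND true = true
Overall: true → accepted

Accepted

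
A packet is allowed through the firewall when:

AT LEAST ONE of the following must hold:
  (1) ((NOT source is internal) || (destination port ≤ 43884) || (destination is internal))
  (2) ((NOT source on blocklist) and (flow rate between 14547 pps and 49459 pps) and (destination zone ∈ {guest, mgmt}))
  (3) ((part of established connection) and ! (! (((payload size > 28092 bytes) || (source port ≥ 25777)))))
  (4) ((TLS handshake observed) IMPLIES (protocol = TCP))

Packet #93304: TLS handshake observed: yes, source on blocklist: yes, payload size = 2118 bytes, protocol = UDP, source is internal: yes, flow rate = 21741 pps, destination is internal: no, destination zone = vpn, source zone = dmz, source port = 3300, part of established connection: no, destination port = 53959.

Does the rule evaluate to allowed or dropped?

Atomic conditions:
  NOT source is internal: yes → false
  destination port ≤ 43884: 53959 ≤ 43884 is false
  destination is internal: no → false
  NOT source on blocklist: yes → false
  flow rate between 14547 pps and 49459 pps: 21741 in [14547, 49459] is true
  destination zone ∈ {guest, mgmt}: vpn is not in the set → false
  part of established connection: no → false
  payload size > 28092 bytes: 2118 > 28092 is false
  source port ≥ 25777: 3300 ≥ 25777 is false
  TLS handshake observed: yes → true
  protocol = TCP: UDP == TCP is false
Combine:
[1] false OR false OR false = false
[2] false AND true AND false = false
[3.2.1.1] false OR false = false
[3.2.1] NOT false = true
[3.2] NOT true = false
[3] false AND false = false
[4] true → false = false
[root] false OR false OR false OR false = false
Overall: false → dropped

Dropped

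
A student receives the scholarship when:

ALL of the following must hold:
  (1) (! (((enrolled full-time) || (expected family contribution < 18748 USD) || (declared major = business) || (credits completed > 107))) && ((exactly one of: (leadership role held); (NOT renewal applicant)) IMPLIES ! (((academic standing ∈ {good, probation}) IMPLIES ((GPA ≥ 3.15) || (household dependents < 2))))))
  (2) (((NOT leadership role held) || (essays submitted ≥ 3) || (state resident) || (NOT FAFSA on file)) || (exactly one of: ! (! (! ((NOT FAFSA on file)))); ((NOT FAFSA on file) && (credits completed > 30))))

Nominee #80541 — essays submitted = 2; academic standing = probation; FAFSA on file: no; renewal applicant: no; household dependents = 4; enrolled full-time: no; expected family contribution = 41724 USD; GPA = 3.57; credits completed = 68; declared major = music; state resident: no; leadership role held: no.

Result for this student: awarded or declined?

Atomic conditions:
  enrolled full-time: no → false
  expected family contribution < 18748 USD: 41724 < 18748 is false
  declared major = business: music == business is false
  credits completed > 107: 68 > 107 is false
  leadership role held: no → false
  NOT renewal applicant: no → true
  academic standing ∈ {good, probation}: probation is in the set → true
  GPA ≥ 3.15: 3.57 ≥ 3.15 is true
  household dependents < 2: 4 < 2 is false
  NOT leadership role held: no → true
  essays submitted ≥ 3: 2 ≥ 3 is false
  state resident: no → false
  NOT FAFSA on file: no → true
  credits completed > 30: 68 > 30 is true
Combine:
[1.1.1] false OR false OR false OR false = false
[1.1] NOT false = true
[1.2.1] exactly-one(false, true) = true
[1.2.2.1.2] true OR false = true
[1.2.2.1] true → true = true
[1.2.2] NOT true = false
[1.2] true → false = false
[1] true AND false = false
[2.1] true OR false OR false OR true = true
[2.2.1.1.1] NOT true = false
[2.2.1.1] NOT false = true
[2.2.1] NOT true = false
[2.2.2] true AND true = true
[2.2] exactly-one(false, true) = true
[2] true OR true = true
[root] false AND true = false
Overall: false → declined

Declined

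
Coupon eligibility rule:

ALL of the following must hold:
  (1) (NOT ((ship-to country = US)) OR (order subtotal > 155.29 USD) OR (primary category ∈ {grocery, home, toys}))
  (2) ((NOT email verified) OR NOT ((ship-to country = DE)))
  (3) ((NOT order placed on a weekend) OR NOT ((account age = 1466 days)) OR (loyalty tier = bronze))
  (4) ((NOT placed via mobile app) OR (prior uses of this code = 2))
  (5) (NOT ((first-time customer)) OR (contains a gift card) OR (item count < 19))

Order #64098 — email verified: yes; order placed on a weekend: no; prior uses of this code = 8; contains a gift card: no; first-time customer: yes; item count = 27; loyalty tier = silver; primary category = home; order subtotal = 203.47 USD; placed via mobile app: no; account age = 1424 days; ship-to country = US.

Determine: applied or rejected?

Atomic conditions:
  ship-to country = US: US == US is true
  order subtotal > 155.29 USD: 203.47 > 155.29 is true
  primary category ∈ {grocery, home, toys}: home is in the set → true
  NOT email verified: yes → false
  ship-to country = DE: US == DE is false
  NOT order placed on a weekend: no → true
  account age = 1466 days: 1424 == 1466 is false
  loyalty tier = bronze: silver == bronze is false
  NOT placed via mobile app: no → true
  prior uses of this code = 2: 8 == 2 is false
  first-time customer: yes → true
  contains a gift card: no → false
  item count < 19: 27 < 19 is false
Combine:
[1.1] NOT true = false
[1] false OR true OR true = true
[2.2] NOT false = true
[2] false OR true = true
[3.2] NOT false = true
[3] true OR true OR false = true
[4] true OR false = true
[5.1] NOT true = false
[5] false OR false OR false = false
[root] true AND true AND true AND true AND false = false
Overall: false → rejected

Rejected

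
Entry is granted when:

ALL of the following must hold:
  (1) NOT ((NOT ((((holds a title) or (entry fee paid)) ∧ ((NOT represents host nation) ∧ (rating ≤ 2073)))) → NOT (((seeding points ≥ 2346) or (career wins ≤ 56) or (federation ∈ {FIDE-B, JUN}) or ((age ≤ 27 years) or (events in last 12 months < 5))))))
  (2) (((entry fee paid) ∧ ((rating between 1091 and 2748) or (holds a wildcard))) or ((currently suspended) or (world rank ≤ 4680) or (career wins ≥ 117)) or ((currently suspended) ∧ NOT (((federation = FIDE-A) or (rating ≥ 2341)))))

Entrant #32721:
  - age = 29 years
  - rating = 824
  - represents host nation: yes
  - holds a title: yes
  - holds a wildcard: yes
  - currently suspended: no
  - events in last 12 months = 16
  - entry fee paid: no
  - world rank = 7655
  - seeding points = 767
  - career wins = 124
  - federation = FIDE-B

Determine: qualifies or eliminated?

Qualifies

Atomic conditions:
  holds a title: yes → true
  entry fee paid: no → false
  NOT represents host nation: yes → false
  rating ≤ 2073: 824 ≤ 2073 is true
  seeding points ≥ 2346: 767 ≥ 2346 is false
  career wins ≤ 56: 124 ≤ 56 is false
  federation ∈ {FIDE-B, JUN}: FIDE-B is in the set → true
  age ≤ 27 years: 29 ≤ 27 is false
  events in last 12 months < 5: 16 < 5 is false
  rating between 1091 and 2748: 824 in [1091, 2748] is false
  holds a wildcard: yes → true
  currently suspended: no → false
  world rank ≤ 4680: 7655 ≤ 4680 is false
  career wins ≥ 117: 124 ≥ 117 is true
  federation = FIDE-A: FIDE-B == FIDE-A is false
  rating ≥ 2341: 824 ≥ 2341 is false
Combine:
[1.1.1.1.1] true OR false = true
[1.1.1.1.2] false AND true = false
[1.1.1.1] true AND false = false
[1.1.1] NOT false = true
[1.1.2.1.4] false OR false = false
[1.1.2.1] false OR false OR true OR false = true
[1.1.2] NOT true = false
[1.1] true → false = false
[1] NOT false = true
[2.1.2] false OR true = true
[2.1] false AND true = false
[2.2] false OR false OR true = true
[2.3.2.1] false OR false = false
[2.3.2] NOT false = true
[2.3] false AND true = false
[2] false OR true OR false = true
[root] true AND true = true
Overall: true → qualifies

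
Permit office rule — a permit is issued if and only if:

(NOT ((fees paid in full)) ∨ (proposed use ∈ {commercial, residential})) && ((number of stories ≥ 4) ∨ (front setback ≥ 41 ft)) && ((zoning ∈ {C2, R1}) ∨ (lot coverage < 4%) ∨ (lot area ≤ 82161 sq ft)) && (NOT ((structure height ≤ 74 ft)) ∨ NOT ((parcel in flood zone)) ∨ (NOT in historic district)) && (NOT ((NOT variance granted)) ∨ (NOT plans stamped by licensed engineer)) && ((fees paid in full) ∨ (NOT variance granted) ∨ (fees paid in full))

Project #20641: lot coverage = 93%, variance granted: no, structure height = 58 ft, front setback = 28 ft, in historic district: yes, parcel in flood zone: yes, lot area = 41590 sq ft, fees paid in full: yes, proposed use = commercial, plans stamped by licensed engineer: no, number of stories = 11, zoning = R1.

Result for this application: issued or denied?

Atomic conditions:
  fees paid in full: yes → true
  proposed use ∈ {commercial, residential}: commercial is in the set → true
  number of stories ≥ 4: 11 ≥ 4 is true
  front setback ≥ 41 ft: 28 ≥ 41 is false
  zoning ∈ {C2, R1}: R1 is in the set → true
  lot coverage < 4%: 93 < 4 is false
  lot area ≤ 82161 sq ft: 41590 ≤ 82161 is true
  structure height ≤ 74 ft: 58 ≤ 74 is true
  parcel in flood zone: yes → true
  NOT in historic district: yes → false
  NOT variance granted: no → true
  NOT plans stamped by licensed engineer: no → true
Combine:
[1.1] NOT true = false
[1] false OR true = true
[2] true OR false = true
[3] true OR false OR true = true
[4.1] NOT true = false
[4.2] NOT true = false
[4] false OR false OR false = false
[5.1] NOT true = false
[5] false OR true = true
[6] true OR true OR true = true
[root] true AND true AND true AND false AND true AND true = false
Overall: false → denied

Denied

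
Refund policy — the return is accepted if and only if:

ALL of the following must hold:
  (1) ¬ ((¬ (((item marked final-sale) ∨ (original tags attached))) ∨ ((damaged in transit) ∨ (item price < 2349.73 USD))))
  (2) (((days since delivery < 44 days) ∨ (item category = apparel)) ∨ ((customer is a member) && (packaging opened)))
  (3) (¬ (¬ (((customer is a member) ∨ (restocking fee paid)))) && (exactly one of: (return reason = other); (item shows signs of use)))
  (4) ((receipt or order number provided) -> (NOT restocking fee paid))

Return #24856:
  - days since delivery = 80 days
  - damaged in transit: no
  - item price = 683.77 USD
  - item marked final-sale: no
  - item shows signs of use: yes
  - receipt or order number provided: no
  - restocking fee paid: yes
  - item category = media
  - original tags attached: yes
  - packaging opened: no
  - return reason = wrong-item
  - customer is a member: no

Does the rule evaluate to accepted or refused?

Atomic conditions:
  item marked final-sale: no → false
  original tags attached: yes → true
  damaged in transit: no → false
  item price < 2349.73 USD: 683.77 < 2349.73 is true
  days since delivery < 44 days: 80 < 44 is false
  item category = apparel: media == apparel is false
  customer is a member: no → false
  packaging opened: no → false
  restocking fee paid: yes → true
  return reason = other: wrong-item == other is false
  item shows signs of use: yes → true
  receipt or order number provided: no → false
  NOT restocking fee paid: yes → false
Combine:
[1.1.1.1] false OR true = true
[1.1.1] NOT true = false
[1.1.2] false OR true = true
[1.1] false OR true = true
[1] NOT true = false
[2.1] false OR false = false
[2.2] false AND false = false
[2] false OR false = false
[3.1.1.1] false OR true = true
[3.1.1] NOT true = false
[3.1] NOT false = true
[3.2] exactly-one(false, true) = true
[3] true AND true = true
[4] false → false (antecedent false ⇒ implication holds) = true
[root] false AND false AND true AND true = false
Overall: false → refused

Refused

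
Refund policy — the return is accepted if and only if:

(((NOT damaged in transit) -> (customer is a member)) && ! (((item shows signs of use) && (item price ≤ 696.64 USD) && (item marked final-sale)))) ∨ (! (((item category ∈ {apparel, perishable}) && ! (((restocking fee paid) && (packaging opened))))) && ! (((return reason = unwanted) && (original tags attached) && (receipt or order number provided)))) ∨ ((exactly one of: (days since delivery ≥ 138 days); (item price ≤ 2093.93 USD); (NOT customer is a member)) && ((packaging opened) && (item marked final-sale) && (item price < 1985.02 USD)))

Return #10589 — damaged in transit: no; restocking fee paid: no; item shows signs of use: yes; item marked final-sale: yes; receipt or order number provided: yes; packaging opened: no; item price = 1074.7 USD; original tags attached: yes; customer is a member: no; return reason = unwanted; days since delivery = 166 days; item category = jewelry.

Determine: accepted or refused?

Refused

Atomic conditions:
  NOT damaged in transit: no → true
  customer is a member: no → false
  item shows signs of use: yes → true
  item price ≤ 696.64 USD: 1074.7 ≤ 696.64 is false
  item marked final-sale: yes → true
  item category ∈ {apparel, perishable}: jewelry is not in the set → false
  restocking fee paid: no → false
  packaging opened: no → false
  return reason = unwanted: unwanted == unwanted is true
  original tags attached: yes → true
  receipt or order number provided: yes → true
  days since delivery ≥ 138 days: 166 ≥ 138 is true
  item price ≤ 2093.93 USD: 1074.7 ≤ 2093.93 is true
  NOT customer is a member: no → true
  item price < 1985.02 USD: 1074.7 < 1985.02 is true
Combine:
[1.1] true → false = false
[1.2.1] true AND false AND true = false
[1.2] NOT false = true
[1] false AND true = false
[2.1.1.2.1] false AND false = false
[2.1.1.2] NOT false = true
[2.1.1] false AND true = false
[2.1] NOT false = true
[2.2.1] true AND true AND true = true
[2.2] NOT true = false
[2] true AND false = false
[3.1] exactly-one(true, true, true) = false
[3.2] false AND true AND true = false
[3] false AND false = false
[root] false OR false OR false = false
Overall: false → refused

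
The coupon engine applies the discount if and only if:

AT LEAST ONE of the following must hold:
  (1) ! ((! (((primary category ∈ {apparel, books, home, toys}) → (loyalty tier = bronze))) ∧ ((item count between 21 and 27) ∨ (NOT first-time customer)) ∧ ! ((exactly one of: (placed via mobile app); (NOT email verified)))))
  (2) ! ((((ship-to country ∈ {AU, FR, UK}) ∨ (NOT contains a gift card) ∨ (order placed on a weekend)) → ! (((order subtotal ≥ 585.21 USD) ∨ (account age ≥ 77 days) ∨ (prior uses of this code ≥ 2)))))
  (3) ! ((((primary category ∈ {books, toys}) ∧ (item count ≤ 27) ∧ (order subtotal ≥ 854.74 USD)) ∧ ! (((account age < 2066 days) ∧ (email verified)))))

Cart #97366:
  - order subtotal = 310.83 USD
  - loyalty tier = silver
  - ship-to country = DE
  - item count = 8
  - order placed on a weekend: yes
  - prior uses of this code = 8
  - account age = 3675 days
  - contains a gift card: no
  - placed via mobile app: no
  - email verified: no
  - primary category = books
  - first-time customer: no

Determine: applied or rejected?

Atomic conditions:
  primary category ∈ {apparel, books, home, toys}: books is in the set → true
  loyalty tier = bronze: silver == bronze is false
  item count between 21 and 27: 8 in [21, 27] is false
  NOT first-time customer: no → true
  placed via mobile app: no → false
  NOT email verified: no → true
  ship-to country ∈ {AU, FR, UK}: DE is not in the set → false
  NOT contains a gift card: no → true
  order placed on a weekend: yes → true
  order subtotal ≥ 585.21 USD: 310.83 ≥ 585.21 is false
  account age ≥ 77 days: 3675 ≥ 77 is true
  prior uses of this code ≥ 2: 8 ≥ 2 is true
  primary category ∈ {books, toys}: books is in the set → true
  item count ≤ 27: 8 ≤ 27 is true
  order subtotal ≥ 854.74 USD: 310.83 ≥ 854.74 is false
  account age < 2066 days: 3675 < 2066 is false
  email verified: no → false
Combine:
[1.1.1.1] true → false = false
[1.1.1] NOT false = true
[1.1.2] false OR true = true
[1.1.3.1] exactly-one(false, true) = true
[1.1.3] NOT true = false
[1.1] true AND true AND false = false
[1] NOT false = true
[2.1.1] false OR true OR true = true
[2.1.2.1] false OR true OR true = true
[2.1.2] NOT true = false
[2.1] true → false = false
[2] NOT false = true
[3.1.1] true AND true AND false = false
[3.1.2.1] false AND false = false
[3.1.2] NOT false = true
[3.1] false AND true = false
[3] NOT false = true
[root] true OR true OR true = true
Overall: true → applied

Applied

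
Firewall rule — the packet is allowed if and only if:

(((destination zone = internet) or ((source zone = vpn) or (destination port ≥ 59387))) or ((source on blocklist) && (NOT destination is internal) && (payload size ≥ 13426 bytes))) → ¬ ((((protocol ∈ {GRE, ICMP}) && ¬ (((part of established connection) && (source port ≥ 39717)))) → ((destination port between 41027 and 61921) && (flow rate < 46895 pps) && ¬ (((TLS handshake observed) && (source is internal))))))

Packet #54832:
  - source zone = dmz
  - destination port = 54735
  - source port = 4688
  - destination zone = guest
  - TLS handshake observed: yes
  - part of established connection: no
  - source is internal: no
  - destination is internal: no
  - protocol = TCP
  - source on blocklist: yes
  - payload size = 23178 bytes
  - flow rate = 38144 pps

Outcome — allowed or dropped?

Atomic conditions:
  destination zone = internet: guest == internet is false
  source zone = vpn: dmz == vpn is false
  destination port ≥ 59387: 54735 ≥ 59387 is false
  source on blocklist: yes → true
  NOT destination is internal: no → true
  payload size ≥ 13426 bytes: 23178 ≥ 13426 is true
  protocol ∈ {GRE, ICMP}: TCP is not in the set → false
  part of established connection: no → false
  source port ≥ 39717: 4688 ≥ 39717 is false
  destination port between 41027 and 61921: 54735 in [41027, 61921] is true
  flow rate < 46895 pps: 38144 < 46895 is true
  TLS handshake observed: yes → true
  source is internal: no → false
Combine:
[1.1.2] false OR false = false
[1.1] false OR false = false
[1.2] true AND true AND true = true
[1] false OR true = true
[2.1.1.2.1] false AND false = false
[2.1.1.2] NOT false = true
[2.1.1] false AND true = false
[2.1.2.3.1] true AND false = false
[2.1.2.3] NOT false = true
[2.1.2] true AND true AND true = true
[2.1] false → true (antecedent false ⇒ implication holds) = true
[2] NOT true = false
[root] true → false = false
Overall: false → dropped

Dropped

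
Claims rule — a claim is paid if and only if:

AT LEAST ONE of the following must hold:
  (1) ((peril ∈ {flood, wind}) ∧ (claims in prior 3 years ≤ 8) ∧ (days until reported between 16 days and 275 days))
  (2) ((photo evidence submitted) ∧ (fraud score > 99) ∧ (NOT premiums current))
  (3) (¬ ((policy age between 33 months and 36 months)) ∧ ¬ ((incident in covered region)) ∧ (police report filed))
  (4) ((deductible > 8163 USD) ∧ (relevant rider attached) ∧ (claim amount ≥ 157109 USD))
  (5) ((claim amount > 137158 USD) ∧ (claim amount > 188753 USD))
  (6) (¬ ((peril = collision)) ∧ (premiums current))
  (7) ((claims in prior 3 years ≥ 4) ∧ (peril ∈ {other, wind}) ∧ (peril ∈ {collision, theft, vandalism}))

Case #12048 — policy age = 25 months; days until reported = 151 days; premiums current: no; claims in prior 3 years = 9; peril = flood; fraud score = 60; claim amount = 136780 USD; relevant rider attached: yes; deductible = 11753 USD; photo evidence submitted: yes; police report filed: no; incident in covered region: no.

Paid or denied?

Atomic conditions:
  peril ∈ {flood, wind}: flood is in the set → true
  claims in prior 3 years ≤ 8: 9 ≤ 8 is false
  days until reported between 16 days and 275 days: 151 in [16, 275] is true
  photo evidence submitted: yes → true
  fraud score > 99: 60 > 99 is false
  NOT premiums current: no → true
  policy age between 33 months and 36 months: 25 in [33, 36] is false
  incident in covered region: no → false
  police report filed: no → false
  deductible > 8163 USD: 11753 > 8163 is true
  relevant rider attached: yes → true
  claim amount ≥ 157109 USD: 136780 ≥ 157109 is false
  claim amount > 137158 USD: 136780 > 137158 is false
  claim amount > 188753 USD: 136780 > 188753 is false
  peril = collision: flood == collision is false
  premiums current: no → false
  claims in prior 3 years ≥ 4: 9 ≥ 4 is true
  peril ∈ {other, wind}: flood is not in the set → false
  peril ∈ {collision, theft, vandalism}: flood is not in the set → false
Combine:
[1] true AND false AND true = false
[2] true AND false AND true = false
[3.1] NOT false = true
[3.2] NOT false = true
[3] true AND true AND false = false
[4] true AND true AND false = false
[5] false AND false = false
[6.1] NOT false = true
[6] true AND false = false
[7] true AND false AND false = false
[root] false OR false OR false OR false OR false OR false OR false = false
Overall: false → denied

Denied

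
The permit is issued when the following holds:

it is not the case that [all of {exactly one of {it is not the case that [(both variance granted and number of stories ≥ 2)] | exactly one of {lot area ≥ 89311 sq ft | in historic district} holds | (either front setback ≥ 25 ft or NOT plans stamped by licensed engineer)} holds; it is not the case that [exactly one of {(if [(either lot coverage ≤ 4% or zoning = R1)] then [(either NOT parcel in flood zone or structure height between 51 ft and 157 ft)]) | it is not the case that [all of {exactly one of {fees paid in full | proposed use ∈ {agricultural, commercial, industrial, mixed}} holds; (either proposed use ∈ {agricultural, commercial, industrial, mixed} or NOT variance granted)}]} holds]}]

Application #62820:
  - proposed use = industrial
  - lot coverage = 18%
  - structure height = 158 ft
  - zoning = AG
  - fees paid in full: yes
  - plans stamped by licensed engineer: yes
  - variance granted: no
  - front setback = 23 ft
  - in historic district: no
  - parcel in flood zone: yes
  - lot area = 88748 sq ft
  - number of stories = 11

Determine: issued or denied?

Denied

Atomic conditions:
  variance granted: no → false
  number of stories ≥ 2: 11 ≥ 2 is true
  lot area ≥ 89311 sq ft: 88748 ≥ 89311 is false
  in historic district: no → false
  front setback ≥ 25 ft: 23 ≥ 25 is false
  NOT plans stamped by licensed engineer: yes → false
  lot coverage ≤ 4%: 18 ≤ 4 is false
  zoning = R1: AG == R1 is false
  NOT parcel in flood zone: yes → false
  structure height between 51 ft and 157 ft: 158 in [51, 157] is false
  fees paid in full: yes → true
  proposed use ∈ {agricultural, commercial, industrial, mixed}: industrial is in the set → true
  NOT variance granted: no → true
Combine:
[1.1.1.1] false AND true = false
[1.1.1] NOT false = true
[1.1.2] exactly-one(false, false) = false
[1.1.3] false OR false = false
[1.1] exactly-one(true, false, false) = true
[1.2.1.1.1] false OR false = false
[1.2.1.1.2] false OR false = false
[1.2.1.1] false → false (antecedent false ⇒ implication holds) = true
[1.2.1.2.1.1] exactly-one(true, true) = false
[1.2.1.2.1.2] true OR true = true
[1.2.1.2.1] false AND true = false
[1.2.1.2] NOT false = true
[1.2.1] exactly-one(true, true) = false
[1.2] NOT false = true
[1] true AND true = true
[root] NOT true = false
Overall: false → denied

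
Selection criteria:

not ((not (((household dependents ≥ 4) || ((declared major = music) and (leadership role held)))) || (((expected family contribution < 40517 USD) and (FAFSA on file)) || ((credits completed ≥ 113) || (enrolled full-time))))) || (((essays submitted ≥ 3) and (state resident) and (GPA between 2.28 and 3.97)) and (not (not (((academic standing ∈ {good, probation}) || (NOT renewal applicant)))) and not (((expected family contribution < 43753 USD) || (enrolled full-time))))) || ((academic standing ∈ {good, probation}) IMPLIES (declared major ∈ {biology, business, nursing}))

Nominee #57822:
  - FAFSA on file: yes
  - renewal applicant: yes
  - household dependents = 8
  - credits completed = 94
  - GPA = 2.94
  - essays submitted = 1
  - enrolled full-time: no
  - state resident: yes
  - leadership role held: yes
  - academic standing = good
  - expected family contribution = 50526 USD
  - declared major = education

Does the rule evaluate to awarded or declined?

Awarded

Atomic conditions:
  household dependents ≥ 4: 8 ≥ 4 is true
  declared major = music: education == music is false
  leadership role held: yes → true
  expected family contribution < 40517 USD: 50526 < 40517 is false
  FAFSA on file: yes → true
  credits completed ≥ 113: 94 ≥ 113 is false
  enrolled full-time: no → false
  essays submitted ≥ 3: 1 ≥ 3 is false
  state resident: yes → true
  GPA between 2.28 and 3.97: 2.94 in [2.28, 3.97] is true
  academic standing ∈ {good, probation}: good is in the set → true
  NOT renewal applicant: yes → false
  expected family contribution < 43753 USD: 50526 < 43753 is false
  declared major ∈ {biology, business, nursing}: education is not in the set → false
Combine:
[1.1.1.1.2] false AND true = false
[1.1.1.1] true OR false = true
[1.1.1] NOT true = false
[1.1.2.1] false AND true = false
[1.1.2.2] false OR false = false
[1.1.2] false OR false = false
[1.1] false OR false = false
[1] NOT false = true
[2.1] false AND true AND true = false
[2.2.1.1.1] true OR false = true
[2.2.1.1] NOT true = false
[2.2.1] NOT false = true
[2.2.2.1] false OR false = false
[2.2.2] NOT false = true
[2.2] true AND true = true
[2] false AND true = false
[3] true → false = false
[root] true OR false OR false = true
Overall: true → awarded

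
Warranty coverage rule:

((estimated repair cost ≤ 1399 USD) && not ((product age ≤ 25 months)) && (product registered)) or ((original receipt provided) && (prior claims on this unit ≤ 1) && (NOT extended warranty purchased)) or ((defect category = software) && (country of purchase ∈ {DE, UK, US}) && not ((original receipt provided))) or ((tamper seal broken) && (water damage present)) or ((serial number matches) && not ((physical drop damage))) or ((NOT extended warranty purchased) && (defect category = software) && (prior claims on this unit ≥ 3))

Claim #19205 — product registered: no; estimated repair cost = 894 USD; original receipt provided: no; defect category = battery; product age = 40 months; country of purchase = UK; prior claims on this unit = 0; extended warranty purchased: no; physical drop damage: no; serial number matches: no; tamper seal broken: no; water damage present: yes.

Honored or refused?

Refused

Atomic conditions:
  estimated repair cost ≤ 1399 USD: 894 ≤ 1399 is true
  product age ≤ 25 months: 40 ≤ 25 is false
  product registered: no → false
  original receipt provided: no → false
  prior claims on this unit ≤ 1: 0 ≤ 1 is true
  NOT extended warranty purchased: no → true
  defect category = software: battery == software is false
  country of purchase ∈ {DE, UK, US}: UK is in the set → true
  tamper seal broken: no → false
  water damage present: yes → true
  serial number matches: no → false
  physical drop damage: no → false
  prior claims on this unit ≥ 3: 0 ≥ 3 is false
Combine:
[1.2] NOT false = true
[1] true AND true AND false = false
[2] false AND true AND true = false
[3.3] NOT false = true
[3] false AND true AND true = false
[4] false AND true = false
[5.2] NOT false = true
[5] false AND true = false
[6] true AND false AND false = false
[root] false OR false OR false OR false OR false OR false = false
Overall: false → refused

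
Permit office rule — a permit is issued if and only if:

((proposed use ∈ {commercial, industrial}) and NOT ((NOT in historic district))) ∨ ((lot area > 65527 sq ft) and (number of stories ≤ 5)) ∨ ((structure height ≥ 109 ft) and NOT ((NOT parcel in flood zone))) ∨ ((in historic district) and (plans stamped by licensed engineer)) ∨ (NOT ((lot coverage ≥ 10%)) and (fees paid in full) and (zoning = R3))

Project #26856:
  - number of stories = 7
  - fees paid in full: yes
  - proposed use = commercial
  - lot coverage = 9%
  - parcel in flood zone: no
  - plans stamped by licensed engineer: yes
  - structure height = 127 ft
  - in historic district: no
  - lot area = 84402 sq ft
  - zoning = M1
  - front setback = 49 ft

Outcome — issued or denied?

Denied

Atomic conditions:
  proposed use ∈ {commercial, industrial}: commercial is in the set → true
  NOT in historic district: no → true
  lot area > 65527 sq ft: 84402 > 65527 is true
  number of stories ≤ 5: 7 ≤ 5 is false
  structure height ≥ 109 ft: 127 ≥ 109 is true
  NOT parcel in flood zone: no → true
  in historic district: no → false
  plans stamped by licensed engineer: yes → true
  lot coverage ≥ 10%: 9 ≥ 10 is false
  fees paid in full: yes → true
  zoning = R3: M1 == R3 is false
Combine:
[1.2] NOT true = false
[1] true AND false = false
[2] true AND false = false
[3.2] NOT true = false
[3] true AND false = false
[4] false AND true = false
[5.1] NOT false = true
[5] true AND true AND false = false
[root] false OR false OR false OR false OR false = false
Overall: false → denied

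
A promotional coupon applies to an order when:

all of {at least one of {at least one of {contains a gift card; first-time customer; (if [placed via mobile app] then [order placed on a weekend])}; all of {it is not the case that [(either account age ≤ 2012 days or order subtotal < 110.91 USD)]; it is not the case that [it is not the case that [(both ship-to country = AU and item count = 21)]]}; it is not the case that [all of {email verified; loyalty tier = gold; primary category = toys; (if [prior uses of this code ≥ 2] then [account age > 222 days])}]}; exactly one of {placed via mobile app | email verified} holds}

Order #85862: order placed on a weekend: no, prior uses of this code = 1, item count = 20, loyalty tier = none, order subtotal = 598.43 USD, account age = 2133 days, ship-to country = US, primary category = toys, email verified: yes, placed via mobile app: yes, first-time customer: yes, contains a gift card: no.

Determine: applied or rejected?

Rejected

Atomic conditions:
  contains a gift card: no → false
  first-time customer: yes → true
  placed via mobile app: yes → true
  order placed on a weekend: no → false
  account age ≤ 2012 days: 2133 ≤ 2012 is false
  order subtotal < 110.91 USD: 598.43 < 110.91 is false
  ship-to country = AU: US == AU is false
  item count = 21: 20 == 21 is false
  email verified: yes → true
  loyalty tier = gold: none == gold is false
  primary category = toys: toys == toys is true
  prior uses of this code ≥ 2: 1 ≥ 2 is false
  account age > 222 days: 2133 > 222 is true
Combine:
[1.1.3] true → false = false
[1.1] false OR true OR false = true
[1.2.1.1] false OR false = false
[1.2.1] NOT false = true
[1.2.2.1.1] false AND false = false
[1.2.2.1] NOT false = true
[1.2.2] NOT true = false
[1.2] true AND false = false
[1.3.1.4] false → true (antecedent false ⇒ implication holds) = true
[1.3.1] true AND false AND true AND true = false
[1.3] NOT false = true
[1] true OR false OR true = true
[2] exactly-one(true, true) = false
[root] true AND false = false
Overall: false → rejected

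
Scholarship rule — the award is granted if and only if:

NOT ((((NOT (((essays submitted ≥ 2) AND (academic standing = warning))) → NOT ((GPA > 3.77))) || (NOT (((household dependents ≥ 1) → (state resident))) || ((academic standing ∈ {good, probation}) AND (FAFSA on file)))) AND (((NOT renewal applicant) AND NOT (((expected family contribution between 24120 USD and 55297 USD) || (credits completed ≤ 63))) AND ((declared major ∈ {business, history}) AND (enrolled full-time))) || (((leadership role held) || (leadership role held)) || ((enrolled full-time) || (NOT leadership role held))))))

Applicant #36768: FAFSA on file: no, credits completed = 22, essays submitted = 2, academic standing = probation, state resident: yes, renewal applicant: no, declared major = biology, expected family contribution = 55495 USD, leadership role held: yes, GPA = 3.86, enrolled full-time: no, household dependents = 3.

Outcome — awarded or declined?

Awarded

Atomic conditions:
  essays submitted ≥ 2: 2 ≥ 2 is true
  academic standing = warning: probation == warning is false
  GPA > 3.77: 3.86 > 3.77 is true
  household dependents ≥ 1: 3 ≥ 1 is true
  state resident: yes → true
  academic standing ∈ {good, probation}: probation is in the set → true
  FAFSA on file: no → false
  NOT renewal applicant: no → true
  expected family contribution between 24120 USD and 55297 USD: 55495 in [24120, 55297] is false
  credits completed ≤ 63: 22 ≤ 63 is true
  declared major ∈ {business, history}: biology is not in the set → false
  enrolled full-time: no → false
  leadership role held: yes → true
  NOT leadership role held: yes → false
Combine:
[1.1.1.1.1] true AND false = false
[1.1.1.1] NOT false = true
[1.1.1.2] NOT true = false
[1.1.1] true → false = false
[1.1.2.1.1] true → true = true
[1.1.2.1] NOT true = false
[1.1.2.2] true AND false = false
[1.1.2] false OR false = false
[1.1] false OR false = false
[1.2.1.2.1] false OR true = true
[1.2.1.2] NOT true = false
[1.2.1.3] false AND false = false
[1.2.1] true AND false AND false = false
[1.2.2.1] true OR true = true
[1.2.2.2] false OR false = false
[1.2.2] true OR false = true
[1.2] false OR true = true
[1] false AND true = false
[root] NOT false = true
Overall: true → awarded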